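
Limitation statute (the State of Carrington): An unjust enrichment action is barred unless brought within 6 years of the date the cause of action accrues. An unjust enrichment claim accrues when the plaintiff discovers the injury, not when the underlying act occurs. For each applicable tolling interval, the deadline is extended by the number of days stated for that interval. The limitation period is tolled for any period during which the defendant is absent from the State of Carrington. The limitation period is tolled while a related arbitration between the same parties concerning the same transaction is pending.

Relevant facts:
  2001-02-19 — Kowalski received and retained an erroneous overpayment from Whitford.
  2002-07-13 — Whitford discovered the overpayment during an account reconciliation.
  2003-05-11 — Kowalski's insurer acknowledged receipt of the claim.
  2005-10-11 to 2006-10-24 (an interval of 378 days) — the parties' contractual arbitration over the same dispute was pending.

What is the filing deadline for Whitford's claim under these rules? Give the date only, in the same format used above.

2009-07-26

Under the discovery rule, the claim accrued on 2002-07-13, when Whitford discovered the injury — not on the 2001-02-19 date of the underlying act.
Adding the 6 years base period to 2002-07-13 gives a deadline of 2008-07-13, before any tolling.
The period was tolled for 378 days by the pending related arbitration (2005-10-11 to 2006-10-24), pushing the deadline to 2009-07-26.
Nothing else in the chronology tolls or restarts the period.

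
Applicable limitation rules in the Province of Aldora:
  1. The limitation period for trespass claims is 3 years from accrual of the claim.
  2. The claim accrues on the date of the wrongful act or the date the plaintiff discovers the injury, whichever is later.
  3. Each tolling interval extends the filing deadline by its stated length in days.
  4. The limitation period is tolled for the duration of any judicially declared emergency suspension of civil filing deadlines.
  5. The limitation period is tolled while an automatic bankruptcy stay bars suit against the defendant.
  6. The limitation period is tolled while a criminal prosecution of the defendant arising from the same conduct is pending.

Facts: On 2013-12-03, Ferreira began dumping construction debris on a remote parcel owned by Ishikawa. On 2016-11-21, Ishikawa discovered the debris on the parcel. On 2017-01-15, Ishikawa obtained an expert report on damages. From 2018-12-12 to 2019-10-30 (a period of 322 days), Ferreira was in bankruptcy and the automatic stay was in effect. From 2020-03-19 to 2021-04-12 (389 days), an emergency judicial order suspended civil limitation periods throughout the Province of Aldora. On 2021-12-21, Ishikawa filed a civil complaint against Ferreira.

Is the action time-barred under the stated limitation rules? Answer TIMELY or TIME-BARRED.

Taking the later of the act (2013-12-03) and discovery (2016-11-21), the claim accrued on 2016-11-21.
3 years from 2016-11-21 is 2019-11-21.
The period was tolled for 322 days by the automatic bankruptcy stay (2018-12-12 to 2019-10-30), pushing the deadline to 2020-10-08.
The emergency suspension of filing deadlines from 2020-03-19 to 2021-04-12 tolled the period for 389 days, extending the deadline to 2021-11-01.
The other events in the timeline have no effect on the limitation period under the stated rules.
Filing on 2021-12-21 missed the 2021-11-01 deadline — the action is time-barred.

TIME-BARRED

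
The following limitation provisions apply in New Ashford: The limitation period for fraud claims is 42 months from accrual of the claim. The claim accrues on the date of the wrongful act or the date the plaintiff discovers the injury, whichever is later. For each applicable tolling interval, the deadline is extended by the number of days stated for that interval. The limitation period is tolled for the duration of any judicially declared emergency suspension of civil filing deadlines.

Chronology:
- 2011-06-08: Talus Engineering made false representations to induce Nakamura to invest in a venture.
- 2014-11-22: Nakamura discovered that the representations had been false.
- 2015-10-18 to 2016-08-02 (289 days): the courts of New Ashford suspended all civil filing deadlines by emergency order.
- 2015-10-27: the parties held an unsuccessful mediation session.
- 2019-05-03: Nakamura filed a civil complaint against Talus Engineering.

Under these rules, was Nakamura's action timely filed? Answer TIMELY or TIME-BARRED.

TIME-BARRED

Because discovery on 2014-11-22 post-dates the 2011-06-08 act, accrual under the later-of rule falls on 2014-11-22.
The untolled deadline — 42 months after 2014-11-22 — is 2018-05-22.
Because the emergency suspension of filing deadlines ran from 2015-10-18 to 2016-08-02, the deadline is extended by 289 days to 2019-03-07.
The other events in the timeline have no effect on the limitation period under the stated rules.
Nakamura filed on 2019-05-03, after the 2019-03-07 deadline, so the action is time-barred.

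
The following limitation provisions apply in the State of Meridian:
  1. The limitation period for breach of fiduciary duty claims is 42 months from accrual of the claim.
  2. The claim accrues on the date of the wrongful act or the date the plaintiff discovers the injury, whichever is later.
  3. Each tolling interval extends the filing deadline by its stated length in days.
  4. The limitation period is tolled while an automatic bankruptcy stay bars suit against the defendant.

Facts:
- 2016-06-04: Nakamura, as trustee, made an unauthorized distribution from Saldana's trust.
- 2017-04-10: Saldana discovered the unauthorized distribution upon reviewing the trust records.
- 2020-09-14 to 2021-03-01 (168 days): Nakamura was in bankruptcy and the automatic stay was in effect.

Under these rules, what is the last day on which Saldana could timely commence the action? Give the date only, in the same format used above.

Because discovery on 2017-04-10 post-dates the 2016-06-04 act, accrual under the later-of rule falls on 2017-04-10.
Adding the 42 months base period to 2017-04-10 gives a deadline of 2020-10-10, before any tolling.
The period was tolled for 168 days by the automatic bankruptcy stay (2020-09-14 to 2021-03-01), pushing the deadline to 2021-03-27.

2021-03-27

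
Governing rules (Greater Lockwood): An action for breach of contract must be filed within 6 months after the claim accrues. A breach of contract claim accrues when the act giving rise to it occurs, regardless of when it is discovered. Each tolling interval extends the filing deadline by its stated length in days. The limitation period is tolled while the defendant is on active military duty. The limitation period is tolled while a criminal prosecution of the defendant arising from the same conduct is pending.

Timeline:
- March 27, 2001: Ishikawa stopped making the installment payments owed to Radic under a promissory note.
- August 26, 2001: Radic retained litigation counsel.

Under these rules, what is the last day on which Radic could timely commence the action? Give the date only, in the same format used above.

The claim accrued on March 27, 2001, the date of the act.
Adding the 6 months base period to March 27, 2001 gives a deadline of September 27, 2001, before any tolling.
None of the other events listed affects the running of the period under the stated rules.

September 27, 2001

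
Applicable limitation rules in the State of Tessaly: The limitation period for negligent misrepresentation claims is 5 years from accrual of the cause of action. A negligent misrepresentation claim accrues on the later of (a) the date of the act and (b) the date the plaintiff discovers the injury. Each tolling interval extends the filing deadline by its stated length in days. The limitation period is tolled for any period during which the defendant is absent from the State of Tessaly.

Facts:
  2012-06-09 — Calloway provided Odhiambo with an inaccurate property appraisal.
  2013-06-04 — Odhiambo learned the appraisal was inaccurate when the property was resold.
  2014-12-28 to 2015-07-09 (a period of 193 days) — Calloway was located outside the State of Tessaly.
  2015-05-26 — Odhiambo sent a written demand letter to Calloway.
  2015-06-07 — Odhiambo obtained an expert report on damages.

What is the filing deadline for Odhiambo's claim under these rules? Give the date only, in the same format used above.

2018-12-14

The claim accrued on 2013-06-04 — the later of the 2012-06-09 act and the 2013-06-04 discovery.
The untolled deadline — 5 years after 2013-06-04 — is 2018-06-04.
The period was tolled for 193 days by the defendant's absence from the jurisdiction (2014-12-28 to 2015-07-09), pushing the deadline to 2018-12-14.
None of the other events listed affects the running of the period under the stated rules.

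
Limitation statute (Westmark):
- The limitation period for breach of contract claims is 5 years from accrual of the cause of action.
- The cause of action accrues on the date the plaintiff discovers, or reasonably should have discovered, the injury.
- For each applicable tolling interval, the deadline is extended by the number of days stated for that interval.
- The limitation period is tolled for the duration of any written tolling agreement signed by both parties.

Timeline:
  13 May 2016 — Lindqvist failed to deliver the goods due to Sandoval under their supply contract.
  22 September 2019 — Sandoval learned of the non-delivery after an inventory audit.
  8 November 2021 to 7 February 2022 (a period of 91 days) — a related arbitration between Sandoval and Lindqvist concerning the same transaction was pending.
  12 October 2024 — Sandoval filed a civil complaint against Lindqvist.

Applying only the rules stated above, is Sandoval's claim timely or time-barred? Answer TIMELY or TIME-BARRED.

Accrual is tied to discovery, so the period began on 22 September 2019 rather than on 13 May 2016 when the act occurred.
5 years from 22 September 2019 is 22 September 2024.
No stated provision tolls the period for a pending arbitration, so the interval from 8 November 2021 to 7 February 2022 has no effect on the deadline.
Filing on 12 October 2024 missed the 22 September 2024 deadline — the action is time-barred.

TIME-BARRED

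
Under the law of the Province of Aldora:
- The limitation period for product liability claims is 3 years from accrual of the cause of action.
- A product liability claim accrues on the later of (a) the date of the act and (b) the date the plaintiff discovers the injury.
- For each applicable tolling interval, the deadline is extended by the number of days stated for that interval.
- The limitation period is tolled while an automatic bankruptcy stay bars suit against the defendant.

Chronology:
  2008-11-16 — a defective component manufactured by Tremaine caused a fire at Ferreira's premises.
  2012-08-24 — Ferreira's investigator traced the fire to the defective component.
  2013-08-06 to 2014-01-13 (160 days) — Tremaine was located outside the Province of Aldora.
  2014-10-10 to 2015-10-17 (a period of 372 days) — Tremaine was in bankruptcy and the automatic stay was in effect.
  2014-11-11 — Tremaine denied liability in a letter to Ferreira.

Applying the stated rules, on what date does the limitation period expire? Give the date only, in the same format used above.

The claim accrued on 2012-08-24 — the later of the 2008-11-16 act and the 2012-08-24 discovery.
The untolled deadline — 3 years after 2012-08-24 — is 2015-08-24.
The period was tolled for 372 days by the automatic bankruptcy stay (2014-10-10 to 2015-10-17), pushing the deadline to 2016-08-30.
Although the defendant's absence ran from 2013-08-06 to 2014-01-13, the stated rules do not make that a tolling event, so it is disregarded.
Nothing else in the chronology tolls or restarts the period.

2016-08-30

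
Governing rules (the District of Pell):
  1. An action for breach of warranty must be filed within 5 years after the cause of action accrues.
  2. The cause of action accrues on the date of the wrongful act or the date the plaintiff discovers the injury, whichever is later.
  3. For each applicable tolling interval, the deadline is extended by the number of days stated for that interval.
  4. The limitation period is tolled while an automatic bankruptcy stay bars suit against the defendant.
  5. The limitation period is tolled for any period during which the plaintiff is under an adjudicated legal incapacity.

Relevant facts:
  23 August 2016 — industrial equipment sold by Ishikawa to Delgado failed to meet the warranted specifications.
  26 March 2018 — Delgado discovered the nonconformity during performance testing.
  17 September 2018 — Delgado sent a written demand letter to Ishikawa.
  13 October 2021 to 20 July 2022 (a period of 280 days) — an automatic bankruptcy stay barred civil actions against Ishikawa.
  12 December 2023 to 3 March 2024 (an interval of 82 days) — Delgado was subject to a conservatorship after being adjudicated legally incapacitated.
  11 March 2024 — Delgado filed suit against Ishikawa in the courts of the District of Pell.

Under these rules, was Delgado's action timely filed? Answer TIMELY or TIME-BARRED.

TIMELY

Taking the later of the act (23 August 2016) and discovery (26 March 2018), the claim accrued on 26 March 2018.
The untolled deadline — 5 years after 26 March 2018 — is 26 March 2023.
Because the automatic bankruptcy stay ran from 13 October 2021 to 20 July 2022, the deadline is extended by 280 days to 31 December 2023.
Because the plaintiff's legal incapacity ran from 12 December 2023 to 3 March 2024, the deadline is extended by 82 days to 22 March 2024.
None of the other events listed affects the running of the period under the stated rules.
The 11 March 2024 filing precedes the 22 March 2024 deadline; the claim is timely.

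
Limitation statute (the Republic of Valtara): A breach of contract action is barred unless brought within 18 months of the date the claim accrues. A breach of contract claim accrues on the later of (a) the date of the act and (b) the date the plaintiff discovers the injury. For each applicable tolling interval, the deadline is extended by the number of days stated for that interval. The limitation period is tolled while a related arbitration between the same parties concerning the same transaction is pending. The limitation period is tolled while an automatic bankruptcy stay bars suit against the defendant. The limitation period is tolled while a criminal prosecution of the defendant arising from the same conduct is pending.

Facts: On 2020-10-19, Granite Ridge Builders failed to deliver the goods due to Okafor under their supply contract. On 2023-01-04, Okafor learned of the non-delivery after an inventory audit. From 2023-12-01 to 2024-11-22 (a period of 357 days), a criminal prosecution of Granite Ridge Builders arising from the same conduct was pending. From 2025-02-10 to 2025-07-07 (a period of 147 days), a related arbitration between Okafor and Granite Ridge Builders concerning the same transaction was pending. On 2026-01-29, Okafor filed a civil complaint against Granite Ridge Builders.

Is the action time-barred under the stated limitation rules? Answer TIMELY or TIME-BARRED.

The claim accrued on 2023-01-04 — the later of the 2020-10-19 act and the 2023-01-04 discovery.
Adding the 18 months base period to 2023-01-04 gives a deadline of 2024-07-04, before any tolling.
The period was tolled for 357 days by the pending criminal prosecution (2023-12-01 to 2024-11-22), pushing the deadline to 2025-06-26.
Because the pending related arbitration ran from 2025-02-10 to 2025-07-07, the deadline is extended by 147 days to 2025-11-20.
Filing on 2026-01-29 missed the 2025-11-20 deadline — the action is time-barred.

TIME-BARRED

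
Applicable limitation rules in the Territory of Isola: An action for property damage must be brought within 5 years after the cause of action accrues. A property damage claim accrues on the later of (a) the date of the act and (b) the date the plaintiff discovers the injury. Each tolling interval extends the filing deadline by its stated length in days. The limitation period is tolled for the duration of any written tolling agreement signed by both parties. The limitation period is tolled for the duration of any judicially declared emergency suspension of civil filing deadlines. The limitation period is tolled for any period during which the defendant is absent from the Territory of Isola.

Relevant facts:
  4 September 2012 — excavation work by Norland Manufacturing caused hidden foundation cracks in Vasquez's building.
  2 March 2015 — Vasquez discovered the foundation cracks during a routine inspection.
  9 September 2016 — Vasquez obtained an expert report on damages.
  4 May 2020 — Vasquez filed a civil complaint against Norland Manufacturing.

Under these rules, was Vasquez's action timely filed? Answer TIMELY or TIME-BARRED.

Because discovery on 2 March 2015 post-dates the 4 September 2012 act, accrual under the later-of rule falls on 2 March 2015.
The untolled deadline — 5 years after 2 March 2015 — is 2 March 2020.
None of the other events listed affects the running of the period under the stated rules.
The 4 May 2020 filing falls after the 2 March 2020 deadline; the claim is time-barred.

TIME-BARRED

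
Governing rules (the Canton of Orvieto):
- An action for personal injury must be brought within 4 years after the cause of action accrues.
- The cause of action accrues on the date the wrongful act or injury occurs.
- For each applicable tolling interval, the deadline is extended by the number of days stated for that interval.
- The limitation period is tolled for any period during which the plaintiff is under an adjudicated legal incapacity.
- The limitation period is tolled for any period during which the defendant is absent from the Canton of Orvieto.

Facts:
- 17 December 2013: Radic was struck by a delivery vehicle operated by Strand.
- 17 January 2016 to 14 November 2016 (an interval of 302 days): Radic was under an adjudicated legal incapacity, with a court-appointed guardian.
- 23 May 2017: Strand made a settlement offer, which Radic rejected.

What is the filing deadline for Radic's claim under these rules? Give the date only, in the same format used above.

The claim accrued on 17 December 2013, when the wrongful act occurred.
Adding the 4 years base period to 17 December 2013 gives a deadline of 17 December 2017, before any tolling.
Because the plaintiff's legal incapacity ran from 17 January 2016 to 14 November 2016, the deadline is extended by 302 days to 15 October 2018.
None of the other events listed affects the running of the period under the stated rules.

15 October 2018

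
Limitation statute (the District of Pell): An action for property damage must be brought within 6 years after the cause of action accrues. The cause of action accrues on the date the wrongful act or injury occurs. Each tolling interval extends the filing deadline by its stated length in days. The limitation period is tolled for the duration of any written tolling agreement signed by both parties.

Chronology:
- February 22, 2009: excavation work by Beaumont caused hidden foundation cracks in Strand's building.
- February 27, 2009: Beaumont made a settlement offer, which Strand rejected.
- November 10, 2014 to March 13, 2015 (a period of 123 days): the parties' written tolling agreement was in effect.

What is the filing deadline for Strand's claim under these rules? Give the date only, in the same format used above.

The cause of action accrued on February 22, 2009, the date of the act.
The untolled deadline — 6 years after February 22, 2009 — is February 22, 2015.
Because the written tolling agreement ran from November 10, 2014 to March 13, 2015, the deadline is extended by 123 days to June 25, 2015.
The other events in the timeline have no effect on the limitation period under the stated rules.

June 25, 2015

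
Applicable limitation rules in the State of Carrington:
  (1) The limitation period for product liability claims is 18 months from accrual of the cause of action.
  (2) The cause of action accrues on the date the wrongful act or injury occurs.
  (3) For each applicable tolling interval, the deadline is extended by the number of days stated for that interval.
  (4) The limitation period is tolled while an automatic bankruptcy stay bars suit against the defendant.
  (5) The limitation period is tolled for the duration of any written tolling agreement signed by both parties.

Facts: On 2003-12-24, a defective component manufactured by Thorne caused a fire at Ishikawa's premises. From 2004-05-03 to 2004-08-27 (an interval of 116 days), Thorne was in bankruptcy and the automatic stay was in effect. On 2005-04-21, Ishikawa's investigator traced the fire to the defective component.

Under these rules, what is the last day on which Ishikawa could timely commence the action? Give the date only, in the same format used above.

2005-10-18

Because the rule ties accrual to occurrence, the claim accrued on 2003-12-24, not on the 2005-04-21 discovery date.
18 months from 2003-12-24 is 2005-06-24.
The automatic bankruptcy stay from 2004-05-03 to 2004-08-27 tolled the period for 116 days, extending the deadline to 2005-10-18.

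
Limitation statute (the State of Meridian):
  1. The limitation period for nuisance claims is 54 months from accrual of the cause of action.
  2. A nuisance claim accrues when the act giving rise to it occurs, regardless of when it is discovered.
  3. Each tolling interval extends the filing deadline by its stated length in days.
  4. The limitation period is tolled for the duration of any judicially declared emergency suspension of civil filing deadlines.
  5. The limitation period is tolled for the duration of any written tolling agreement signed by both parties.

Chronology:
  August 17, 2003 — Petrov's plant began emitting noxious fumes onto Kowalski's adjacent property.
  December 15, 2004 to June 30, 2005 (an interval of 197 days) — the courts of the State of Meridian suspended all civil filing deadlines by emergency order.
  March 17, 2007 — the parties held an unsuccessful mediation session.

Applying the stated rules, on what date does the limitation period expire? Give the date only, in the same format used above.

September 1, 2008

The limitation period began to run on August 17, 2003.
54 months from August 17, 2003 is February 17, 2008.
Because the emergency suspension of filing deadlines ran from December 15, 2004 to June 30, 2005, the deadline is extended by 197 days to September 1, 2008.
The other events in the timeline have no effect on the limitation period under the stated rules.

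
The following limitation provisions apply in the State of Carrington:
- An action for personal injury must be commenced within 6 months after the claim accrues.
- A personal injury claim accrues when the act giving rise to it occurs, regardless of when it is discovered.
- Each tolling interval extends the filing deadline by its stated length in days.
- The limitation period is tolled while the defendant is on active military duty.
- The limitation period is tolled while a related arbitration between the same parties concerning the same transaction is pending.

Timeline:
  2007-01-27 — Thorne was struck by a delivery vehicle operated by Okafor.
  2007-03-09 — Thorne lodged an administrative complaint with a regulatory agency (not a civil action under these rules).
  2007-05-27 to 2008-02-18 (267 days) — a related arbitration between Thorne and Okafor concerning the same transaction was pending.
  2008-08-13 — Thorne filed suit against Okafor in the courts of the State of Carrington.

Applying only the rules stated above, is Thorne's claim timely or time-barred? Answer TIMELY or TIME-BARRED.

TIME-BARRED

The claim accrued on 2007-01-27, the date of the act.
Adding the 6 months base period to 2007-01-27 gives a deadline of 2007-07-27, before any tolling.
The pending related arbitration from 2007-05-27 to 2008-02-18 tolled the period for 267 days, extending the deadline to 2008-04-19.
Nothing else in the chronology tolls or restarts the period.
Filing on 2008-08-13 missed the 2008-04-19 deadline — the action is time-barred.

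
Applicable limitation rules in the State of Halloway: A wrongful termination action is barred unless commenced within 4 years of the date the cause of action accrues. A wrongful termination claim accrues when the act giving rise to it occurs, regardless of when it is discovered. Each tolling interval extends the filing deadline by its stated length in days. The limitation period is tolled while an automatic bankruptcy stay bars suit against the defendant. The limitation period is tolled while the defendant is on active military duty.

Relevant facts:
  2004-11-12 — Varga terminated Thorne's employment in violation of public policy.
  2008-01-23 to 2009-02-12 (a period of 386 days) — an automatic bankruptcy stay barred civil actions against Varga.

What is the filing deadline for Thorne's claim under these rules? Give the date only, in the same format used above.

The cause of action accrued on 2004-11-12, the date of the act.
The untolled deadline — 4 years after 2004-11-12 — is 2008-11-12.
Because the automatic bankruptcy stay ran from 2008-01-23 to 2009-02-12, the deadline is extended by 386 days to 2009-12-03.

2009-12-03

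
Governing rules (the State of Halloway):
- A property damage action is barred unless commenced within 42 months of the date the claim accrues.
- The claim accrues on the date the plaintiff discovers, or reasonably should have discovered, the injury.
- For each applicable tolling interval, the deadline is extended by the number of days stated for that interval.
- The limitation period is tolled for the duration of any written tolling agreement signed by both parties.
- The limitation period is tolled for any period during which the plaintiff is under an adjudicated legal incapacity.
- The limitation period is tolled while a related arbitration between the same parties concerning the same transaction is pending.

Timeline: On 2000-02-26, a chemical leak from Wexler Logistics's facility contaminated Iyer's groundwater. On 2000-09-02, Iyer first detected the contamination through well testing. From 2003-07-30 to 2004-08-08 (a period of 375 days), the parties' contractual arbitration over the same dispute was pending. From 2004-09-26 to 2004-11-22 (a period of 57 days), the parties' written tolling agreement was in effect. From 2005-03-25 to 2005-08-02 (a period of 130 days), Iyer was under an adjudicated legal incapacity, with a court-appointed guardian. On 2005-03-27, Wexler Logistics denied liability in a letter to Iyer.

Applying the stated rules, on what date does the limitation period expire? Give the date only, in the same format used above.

Under the discovery rule, the claim accrued on 2000-09-02, when Iyer discovered the injury — not on the 2000-02-26 date of the underlying act.
Adding the 42 months base period to 2000-09-02 gives a deadline of 2004-03-02, before any tolling.
The period was tolled for 375 days by the pending related arbitration (2003-07-30 to 2004-08-08), pushing the deadline to 2005-03-12.
Because the written tolling agreement ran from 2004-09-26 to 2004-11-22, the deadline is extended by 57 days to 2005-05-08.
Because the plaintiff's legal incapacity ran from 2005-03-25 to 2005-08-02, the deadline is extended by 130 days to 2005-09-15.
None of the other events listed affects the running of the period under the stated rules.

2005-09-15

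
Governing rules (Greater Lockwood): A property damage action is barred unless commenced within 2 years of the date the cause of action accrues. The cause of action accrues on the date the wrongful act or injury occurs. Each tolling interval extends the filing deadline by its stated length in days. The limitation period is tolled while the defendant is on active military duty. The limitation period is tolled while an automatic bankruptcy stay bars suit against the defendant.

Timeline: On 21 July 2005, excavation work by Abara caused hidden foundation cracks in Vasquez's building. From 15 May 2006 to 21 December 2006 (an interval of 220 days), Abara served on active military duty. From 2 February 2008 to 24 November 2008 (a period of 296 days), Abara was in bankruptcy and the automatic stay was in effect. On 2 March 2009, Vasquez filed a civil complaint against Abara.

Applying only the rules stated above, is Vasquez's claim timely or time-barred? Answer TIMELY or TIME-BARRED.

The limitation period began to run on 21 July 2005.
The untolled deadline — 2 years after 21 July 2005 — is 21 July 2007.
The defendant's active military service from 15 May 2006 to 21 December 2006 tolled the period for 220 days, extending the deadline to 26 February 2008.
The period was tolled for 296 days by the automatic bankruptcy stay (2 February 2008 to 24 November 2008), pushing the deadline to 18 December 2008.
Filing on 2 March 2009 missed the 18 December 2008 deadline — the action is time-barred.

TIME-BARRED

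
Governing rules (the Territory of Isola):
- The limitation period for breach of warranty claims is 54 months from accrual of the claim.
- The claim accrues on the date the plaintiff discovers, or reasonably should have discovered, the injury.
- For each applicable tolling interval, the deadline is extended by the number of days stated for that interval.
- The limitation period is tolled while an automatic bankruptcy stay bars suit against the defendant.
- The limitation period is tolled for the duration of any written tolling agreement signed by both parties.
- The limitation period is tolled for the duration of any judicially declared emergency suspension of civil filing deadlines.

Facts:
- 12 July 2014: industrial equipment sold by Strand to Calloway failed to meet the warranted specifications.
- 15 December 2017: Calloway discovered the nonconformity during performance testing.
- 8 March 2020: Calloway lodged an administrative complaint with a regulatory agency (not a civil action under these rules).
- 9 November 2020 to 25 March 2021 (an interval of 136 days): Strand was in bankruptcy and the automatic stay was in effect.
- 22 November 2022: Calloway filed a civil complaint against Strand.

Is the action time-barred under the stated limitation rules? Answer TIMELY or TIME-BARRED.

Under the discovery rule, the claim accrued on 15 December 2017, when Calloway discovered the injury — not on the 12 July 2014 date of the underlying act.
54 months from 15 December 2017 is 15 June 2022.
The period was tolled for 136 days by the automatic bankruptcy stay (9 November 2020 to 25 March 2021), pushing the deadline to 29 October 2022.
Nothing else in the chronology tolls or restarts the period.
Calloway filed on 22 November 2022, after the 29 October 2022 deadline, so the action is time-barred.

TIME-BARRED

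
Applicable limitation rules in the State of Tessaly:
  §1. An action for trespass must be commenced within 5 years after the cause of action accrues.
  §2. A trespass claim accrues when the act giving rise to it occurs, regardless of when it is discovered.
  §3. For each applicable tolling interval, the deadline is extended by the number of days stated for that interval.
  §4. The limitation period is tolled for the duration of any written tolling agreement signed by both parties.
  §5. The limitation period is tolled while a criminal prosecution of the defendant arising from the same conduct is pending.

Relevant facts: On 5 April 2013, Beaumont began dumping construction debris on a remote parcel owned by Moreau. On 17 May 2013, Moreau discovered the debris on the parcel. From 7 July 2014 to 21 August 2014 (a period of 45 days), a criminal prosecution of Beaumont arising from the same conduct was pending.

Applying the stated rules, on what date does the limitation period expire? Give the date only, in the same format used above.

Because the rule ties accrual to occurrence, the claim accrued on 5 April 2013, not on the 17 May 2013 discovery date.
The untolled deadline — 5 years after 5 April 2013 — is 5 April 2018.
Because the pending criminal prosecution ran from 7 July 2014 to 21 August 2014, the deadline is extended by 45 days to 20 May 2018.

20 May 2018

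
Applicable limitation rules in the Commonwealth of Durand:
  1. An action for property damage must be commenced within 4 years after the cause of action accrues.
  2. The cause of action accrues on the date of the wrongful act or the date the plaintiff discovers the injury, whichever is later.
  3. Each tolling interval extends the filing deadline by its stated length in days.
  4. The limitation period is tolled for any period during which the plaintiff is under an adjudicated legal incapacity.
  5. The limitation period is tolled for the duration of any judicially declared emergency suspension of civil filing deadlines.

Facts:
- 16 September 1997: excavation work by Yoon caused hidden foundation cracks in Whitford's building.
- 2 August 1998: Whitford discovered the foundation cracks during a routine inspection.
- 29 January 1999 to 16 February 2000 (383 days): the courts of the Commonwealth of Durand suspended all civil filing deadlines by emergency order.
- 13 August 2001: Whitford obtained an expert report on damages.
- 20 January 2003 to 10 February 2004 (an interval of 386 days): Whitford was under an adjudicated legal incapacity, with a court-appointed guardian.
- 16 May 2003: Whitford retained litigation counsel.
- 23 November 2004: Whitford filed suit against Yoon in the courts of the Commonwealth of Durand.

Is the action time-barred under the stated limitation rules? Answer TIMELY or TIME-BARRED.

TIME-BARRED

Because discovery on 2 August 1998 post-dates the 16 September 1997 act, accrual under the later-of rule falls on 2 August 1998.
Adding the 4 years base period to 2 August 1998 gives a deadline of 2 August 2002, before any tolling.
The emergency suspension of filing deadlines from 29 January 1999 to 16 February 2000 tolled the period for 383 days, extending the deadline to 20 August 2003.
Because the plaintiff's legal incapacity ran from 20 January 2003 to 10 February 2004, the deadline is extended by 386 days to 9 September 2004.
None of the other events listed affects the running of the period under the stated rules.
Filing on 23 November 2004 missed the 9 September 2004 deadline — the action is time-barred.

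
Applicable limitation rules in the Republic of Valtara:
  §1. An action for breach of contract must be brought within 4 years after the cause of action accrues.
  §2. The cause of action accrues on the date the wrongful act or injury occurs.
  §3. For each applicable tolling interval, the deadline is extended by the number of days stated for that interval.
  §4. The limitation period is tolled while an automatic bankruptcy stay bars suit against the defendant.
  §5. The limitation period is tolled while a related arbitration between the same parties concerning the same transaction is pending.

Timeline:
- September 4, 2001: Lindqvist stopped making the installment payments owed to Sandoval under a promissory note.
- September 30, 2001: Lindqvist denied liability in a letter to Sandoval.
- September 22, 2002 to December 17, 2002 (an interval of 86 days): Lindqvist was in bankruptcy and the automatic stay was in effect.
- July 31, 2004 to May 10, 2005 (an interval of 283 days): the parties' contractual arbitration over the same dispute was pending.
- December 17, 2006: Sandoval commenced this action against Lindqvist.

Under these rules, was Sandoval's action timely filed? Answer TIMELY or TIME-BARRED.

The limitation period began to run on September 4, 2001.
4 years from September 4, 2001 is September 4, 2005.
The automatic bankruptcy stay from September 22, 2002 to December 17, 2002 tolled the period for 86 days, extending the deadline to November 29, 2005.
Because the pending related arbitration ran from July 31, 2004 to May 10, 2005, the deadline is extended by 283 days to September 8, 2006.
None of the other events listed affects the running of the period under the stated rules.
Sandoval filed on December 17, 2006, after the September 8, 2006 deadline, so the action is time-barred.

TIME-BARRED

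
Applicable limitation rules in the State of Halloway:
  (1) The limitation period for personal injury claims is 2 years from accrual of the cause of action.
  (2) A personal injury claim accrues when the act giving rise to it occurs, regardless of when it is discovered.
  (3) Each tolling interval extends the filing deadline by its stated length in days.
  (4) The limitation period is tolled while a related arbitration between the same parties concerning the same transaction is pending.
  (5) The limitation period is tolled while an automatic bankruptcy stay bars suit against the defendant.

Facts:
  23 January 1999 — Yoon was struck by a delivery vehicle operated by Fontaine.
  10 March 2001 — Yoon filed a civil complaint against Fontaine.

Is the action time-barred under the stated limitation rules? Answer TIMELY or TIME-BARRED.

The limitation period began to run on 23 January 1999.
Adding the 2 years base period to 23 January 1999 gives a deadline of 23 January 2001, before any tolling.
The 10 March 2001 filing falls after the 23 January 2001 deadline; the claim is time-barred.

TIME-BARRED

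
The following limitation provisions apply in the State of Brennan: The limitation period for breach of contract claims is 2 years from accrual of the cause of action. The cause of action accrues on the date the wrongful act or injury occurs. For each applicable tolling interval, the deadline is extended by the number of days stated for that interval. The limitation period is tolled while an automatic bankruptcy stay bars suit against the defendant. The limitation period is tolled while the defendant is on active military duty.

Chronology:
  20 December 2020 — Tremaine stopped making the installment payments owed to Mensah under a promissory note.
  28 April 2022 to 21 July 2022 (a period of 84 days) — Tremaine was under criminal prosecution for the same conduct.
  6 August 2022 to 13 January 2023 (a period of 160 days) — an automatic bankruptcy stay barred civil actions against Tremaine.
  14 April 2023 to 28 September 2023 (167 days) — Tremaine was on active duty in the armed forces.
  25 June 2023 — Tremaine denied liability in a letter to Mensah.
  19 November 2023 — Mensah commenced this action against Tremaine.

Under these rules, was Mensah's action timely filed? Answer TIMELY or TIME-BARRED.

The cause of action accrued on 20 December 2020, the date of the act.
Adding the 2 years base period to 20 December 2020 gives a deadline of 20 December 2022, before any tolling.
Because the automatic bankruptcy stay ran from 6 August 2022 to 13 January 2023, the deadline is extended by 160 days to 29 May 2023.
The defendant's active military service from 14 April 2023 to 28 September 2023 tolled the period for 167 days, extending the deadline to 12 November 2023.
The pending criminal prosecution from 28 April 2022 to 21 July 2022 does not toll the period, because no stated rule makes a criminal prosecution a tolling event.
The other events in the timeline have no effect on the limitation period under the stated rules.
The 19 November 2023 filing falls after the 12 November 2023 deadline; the claim is time-barred.

TIME-BARRED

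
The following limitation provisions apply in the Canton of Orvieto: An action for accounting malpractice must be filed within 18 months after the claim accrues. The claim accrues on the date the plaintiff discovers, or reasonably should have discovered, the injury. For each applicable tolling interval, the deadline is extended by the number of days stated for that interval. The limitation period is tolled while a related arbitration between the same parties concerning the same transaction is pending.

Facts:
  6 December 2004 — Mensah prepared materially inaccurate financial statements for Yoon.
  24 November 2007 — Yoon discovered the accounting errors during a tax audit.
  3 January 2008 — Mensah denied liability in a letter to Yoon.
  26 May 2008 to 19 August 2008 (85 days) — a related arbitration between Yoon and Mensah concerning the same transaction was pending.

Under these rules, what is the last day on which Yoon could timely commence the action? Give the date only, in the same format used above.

Accrual is tied to discovery, so the period began on 24 November 2007 rather than on 6 December 2004 when the act occurred.
Adding the 18 months base period to 24 November 2007 gives a deadline of 24 May 2009, before any tolling.
The pending related arbitration from 26 May 2008 to 19 August 2008 tolled the period for 85 days, extending the deadline to 17 August 2009.
Nothing else in the chronology tolls or restarts the period.

17 August 2009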